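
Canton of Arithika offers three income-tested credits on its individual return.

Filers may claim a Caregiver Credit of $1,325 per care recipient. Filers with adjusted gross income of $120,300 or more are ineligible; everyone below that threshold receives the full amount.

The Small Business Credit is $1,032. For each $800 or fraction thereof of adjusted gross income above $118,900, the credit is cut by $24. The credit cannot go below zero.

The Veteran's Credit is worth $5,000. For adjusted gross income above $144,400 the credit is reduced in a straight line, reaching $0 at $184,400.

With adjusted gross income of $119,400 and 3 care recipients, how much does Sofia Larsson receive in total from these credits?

Caregiver Credit: base = 3 × $1,325 = $3,975. $119,400 is below the $120,300 cutoff, so the full $3,975 applies.
Small Business Credit: income exceeds $118,900 by $500, which is 1 full-or-partial $800 increment; reduction = 1 × $24 = $24, leaving $1,008.
Veteran's Credit: $119,400 is at or below the $144,400 threshold, so the full $5,000 applies.
Total: $3,975 + $1,008 + $5,000 = $9,983.

$9,983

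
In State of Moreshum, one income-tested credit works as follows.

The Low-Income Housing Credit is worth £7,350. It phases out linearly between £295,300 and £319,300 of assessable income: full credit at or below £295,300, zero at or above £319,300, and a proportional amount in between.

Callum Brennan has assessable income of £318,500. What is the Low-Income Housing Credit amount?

Low-Income Housing Credit: £318,500 is £23,200 into a £24,000 phase-out range, leaving 800/24,000 of the credit: £7,350 × 800/24,000 = £245.

£245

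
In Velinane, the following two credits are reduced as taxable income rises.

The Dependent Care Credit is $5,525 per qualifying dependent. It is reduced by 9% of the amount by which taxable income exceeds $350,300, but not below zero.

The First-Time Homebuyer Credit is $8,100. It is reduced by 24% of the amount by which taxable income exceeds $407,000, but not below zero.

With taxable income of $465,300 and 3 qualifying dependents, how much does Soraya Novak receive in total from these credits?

$6,225

Dependent Care Credit: base = 3 × $5,525 = $16,575. 9% of the $115,000 excess over $350,300 is $10,350; credit = $16,575 − $10,350 = $6,225.
First-Time Homebuyer Credit: 24% of the $58,300 excess over $407,000 is $13,992 ≥ base, so the credit is $0.
Total: $6,225 + $0 = $6,225.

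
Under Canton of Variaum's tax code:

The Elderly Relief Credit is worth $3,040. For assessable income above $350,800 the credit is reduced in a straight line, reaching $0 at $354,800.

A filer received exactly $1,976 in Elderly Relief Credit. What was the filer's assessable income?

$352,200

$1,976 is 1,976/3,040 of the full $3,040, so 1,064/3,040 of the $4,000 range has been used: income = $350,800 + $4,000 × 1,064/3,040 = $352,200.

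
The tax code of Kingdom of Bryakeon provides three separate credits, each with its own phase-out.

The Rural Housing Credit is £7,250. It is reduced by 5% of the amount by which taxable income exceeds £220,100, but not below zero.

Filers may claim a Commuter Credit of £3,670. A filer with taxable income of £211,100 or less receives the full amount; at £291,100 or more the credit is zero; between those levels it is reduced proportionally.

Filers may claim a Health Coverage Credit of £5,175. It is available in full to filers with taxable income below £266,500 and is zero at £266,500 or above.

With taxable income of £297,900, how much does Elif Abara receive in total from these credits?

£3,360

Rural Housing Credit: 5% of the £77,800 excess over £220,100 is £3,890; credit = £7,250 − £3,890 = £3,360.
Commuter Credit: £297,900 is at or above £291,100, so the credit is £0.
Health Coverage Credit: £297,900 meets or exceeds the £266,500 cutoff, so the credit is £0.
Total: £3,360 + £0 + £0 = £3,360.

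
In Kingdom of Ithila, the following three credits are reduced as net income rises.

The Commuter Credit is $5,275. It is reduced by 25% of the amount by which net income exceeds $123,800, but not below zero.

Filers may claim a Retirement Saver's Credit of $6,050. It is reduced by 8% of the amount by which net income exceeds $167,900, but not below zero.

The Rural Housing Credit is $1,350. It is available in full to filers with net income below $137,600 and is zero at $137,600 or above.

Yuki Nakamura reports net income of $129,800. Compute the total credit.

$11,175

Commuter Credit: 25% of the $6,000 excess over $123,800 is $1,500; credit = $5,275 − $1,500 = $3,775.
Retirement Saver's Credit: $129,800 is at or below the $167,900 threshold, so the full $6,050 applies.
Rural Housing Credit: $129,800 is below the $137,600 cutoff, so the full $1,350 applies.
Total: $3,775 + $6,050 + $1,350 = $11,175.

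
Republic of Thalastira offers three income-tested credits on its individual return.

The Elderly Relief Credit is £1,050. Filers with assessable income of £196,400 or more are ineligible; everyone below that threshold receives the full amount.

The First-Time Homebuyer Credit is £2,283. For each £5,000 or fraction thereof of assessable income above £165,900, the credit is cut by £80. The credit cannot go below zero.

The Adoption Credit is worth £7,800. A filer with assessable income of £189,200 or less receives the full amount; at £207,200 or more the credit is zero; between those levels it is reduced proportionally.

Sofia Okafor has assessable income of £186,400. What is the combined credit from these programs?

£10,733

Elderly Relief Credit: £186,400 is below the £196,400 cutoff, so the full £1,050 applies.
First-Time Homebuyer Credit: income exceeds £165,900 by £20,500, which is 5 full-or-partial £5,000 increments; reduction = 5 × £80 = £400, leaving £1,883.
Adoption Credit: £186,400 is at or below the £189,200 threshold, so the full £7,800 applies.
Total: £1,050 + £1,883 + £7,800 = £10,733.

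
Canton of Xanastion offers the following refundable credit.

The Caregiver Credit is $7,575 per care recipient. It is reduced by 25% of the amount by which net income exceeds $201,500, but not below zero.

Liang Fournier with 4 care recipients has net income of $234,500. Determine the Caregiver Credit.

$22,050

Caregiver Credit: base = 4 × $7,575 = $30,300. 25% of the $33,000 excess over $201,500 is $8,250; credit = $30,300 − $8,250 = $22,050.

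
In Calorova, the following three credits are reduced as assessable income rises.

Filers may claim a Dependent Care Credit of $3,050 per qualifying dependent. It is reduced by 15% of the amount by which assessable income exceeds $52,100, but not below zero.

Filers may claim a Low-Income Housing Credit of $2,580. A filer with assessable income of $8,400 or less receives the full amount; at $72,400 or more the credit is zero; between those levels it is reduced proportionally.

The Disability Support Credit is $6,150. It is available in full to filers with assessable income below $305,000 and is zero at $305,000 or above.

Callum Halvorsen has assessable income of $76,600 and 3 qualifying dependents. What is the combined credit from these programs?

$11,625

Dependent Care Credit: base = 3 × $3,050 = $9,150. 15% of the $24,500 excess over $52,100 is $3,675; credit = $9,150 − $3,675 = $5,475.
Low-Income Housing Credit: $76,600 is at or above $72,400, so the credit is $0.
Disability Support Credit: $76,600 is below the $305,000 cutoff, so the full $6,150 applies.
Total: $5,475 + $0 + $6,150 = $11,625.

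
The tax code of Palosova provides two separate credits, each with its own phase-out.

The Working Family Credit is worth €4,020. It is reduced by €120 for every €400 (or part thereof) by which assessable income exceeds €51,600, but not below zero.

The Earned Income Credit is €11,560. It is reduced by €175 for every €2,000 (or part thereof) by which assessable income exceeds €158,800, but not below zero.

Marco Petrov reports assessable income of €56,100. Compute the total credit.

€14,140

Working Family Credit: income exceeds €51,600 by €4,500, which is 12 full-or-partial €400 increments; reduction = 12 × €120 = €1,440, leaving €2,580.
Earned Income Credit: €56,100 is at or below the €158,800 threshold, so the full €11,560 applies.
Total: €2,580 + €11,560 = €14,140.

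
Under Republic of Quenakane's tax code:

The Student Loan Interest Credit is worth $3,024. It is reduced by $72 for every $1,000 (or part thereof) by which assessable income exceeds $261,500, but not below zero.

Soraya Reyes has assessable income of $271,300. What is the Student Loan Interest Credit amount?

Student Loan Interest Credit: income exceeds $261,500 by $9,800, which is 10 full-or-partial $1,000 increments; reduction = 10 × $72 = $720, leaving $2,304.

$2,304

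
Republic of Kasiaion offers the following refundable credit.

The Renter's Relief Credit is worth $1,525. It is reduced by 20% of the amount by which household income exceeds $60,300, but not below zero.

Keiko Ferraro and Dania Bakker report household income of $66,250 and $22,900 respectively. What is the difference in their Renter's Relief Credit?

$1,190

Keiko ($66,250): Renter's Relief Credit: 20% of the $5,950 excess over $60,300 is $1,190; credit = $1,525 − $1,190 = $335.
Dania ($22,900): Renter's Relief Credit: $22,900 is at or below the $60,300 threshold, so the full $1,525 applies.
Difference: |$335 − $1,525| = $1,190.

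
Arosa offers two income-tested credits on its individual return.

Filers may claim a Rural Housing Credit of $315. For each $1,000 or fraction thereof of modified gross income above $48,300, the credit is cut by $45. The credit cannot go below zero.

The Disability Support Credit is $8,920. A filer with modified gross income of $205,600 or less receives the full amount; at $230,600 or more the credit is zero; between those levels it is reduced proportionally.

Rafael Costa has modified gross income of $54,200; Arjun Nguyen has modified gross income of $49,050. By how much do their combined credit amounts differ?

Rafael ($54,200): Rural Housing Credit: income exceeds $48,300 by $5,900, which is 6 full-or-partial $1,000 increments; reduction = 6 × $45 = $270, leaving $45. Disability Support Credit: $54,200 is at or below the $205,600 threshold, so the full $8,920 applies. total $45 + $8,920 = $8,965
Arjun ($49,050): Rural Housing Credit: income exceeds $48,300 by $750, which is 1 full-or-partial $1,000 increment; reduction = 1 × $45 = $45, leaving $270. Disability Support Credit: $49,050 is at or below the $205,600 threshold, so the full $8,920 applies. total $270 + $8,920 = $9,190
Difference: |$8,965 − $9,190| = $225.

$225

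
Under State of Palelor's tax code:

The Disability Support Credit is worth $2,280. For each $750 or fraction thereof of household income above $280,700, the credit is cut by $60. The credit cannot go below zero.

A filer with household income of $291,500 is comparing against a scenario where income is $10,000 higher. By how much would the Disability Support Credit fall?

$780

At $291,500 — income exceeds $280,700 by $10,800, which is 15 full-or-partial $750 increments; reduction = 15 × $60 = $900, leaving $1,380.
At $301,500 — income exceeds $280,700 by $20,800, which is 28 full-or-partial $750 increments; reduction = 28 × $60 = $1,680, leaving $600.
Lost: $1,380 − $600 = $780.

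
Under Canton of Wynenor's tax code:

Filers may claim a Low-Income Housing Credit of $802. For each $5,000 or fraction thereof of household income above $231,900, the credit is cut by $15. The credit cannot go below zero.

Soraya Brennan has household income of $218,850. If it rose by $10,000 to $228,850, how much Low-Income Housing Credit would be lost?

$0

At $218,850 — $218,850 is at or below the $231,900 threshold, so the full $802 applies.
At $228,850 — $228,850 is at or below the $231,900 threshold, so the full $802 applies.
Lost: $802 − $802 = $0.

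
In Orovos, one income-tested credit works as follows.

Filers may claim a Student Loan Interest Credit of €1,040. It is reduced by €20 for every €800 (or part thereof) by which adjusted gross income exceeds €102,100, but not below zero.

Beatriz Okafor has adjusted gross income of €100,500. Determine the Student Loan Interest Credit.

Student Loan Interest Credit: €100,500 is at or below the €102,100 threshold, so the full €1,040 applies.

€1,040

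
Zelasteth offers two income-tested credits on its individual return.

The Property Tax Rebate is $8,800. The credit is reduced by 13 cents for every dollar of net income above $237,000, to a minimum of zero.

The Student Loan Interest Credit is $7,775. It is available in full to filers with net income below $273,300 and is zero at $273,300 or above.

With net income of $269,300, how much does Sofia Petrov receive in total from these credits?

$12,376

Property Tax Rebate: 13% of the $32,300 excess over $237,000 is $4,199; credit = $8,800 − $4,199 = $4,601.
Student Loan Interest Credit: $269,300 is below the $273,300 cutoff, so the full $7,775 applies.
Total: $4,601 + $7,775 = $12,376.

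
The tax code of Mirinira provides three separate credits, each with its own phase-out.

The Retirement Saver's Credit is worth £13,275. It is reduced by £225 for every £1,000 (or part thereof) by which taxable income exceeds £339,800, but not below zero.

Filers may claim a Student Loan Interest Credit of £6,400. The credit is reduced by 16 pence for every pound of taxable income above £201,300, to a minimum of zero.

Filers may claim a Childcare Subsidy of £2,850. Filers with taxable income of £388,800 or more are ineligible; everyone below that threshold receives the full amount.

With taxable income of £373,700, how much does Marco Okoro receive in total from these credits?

Retirement Saver's Credit: income exceeds £339,800 by £33,900, which is 34 full-or-partial £1,000 increments; reduction = 34 × £225 = £7,650, leaving £5,625.
Student Loan Interest Credit: 16% of the £172,400 excess over £201,300 is £27,584 ≥ base, so the credit is £0.
Childcare Subsidy: £373,700 is below the £388,800 cutoff, so the full £2,850 applies.
Total: £5,625 + £0 + £2,850 = £8,475.

£8,475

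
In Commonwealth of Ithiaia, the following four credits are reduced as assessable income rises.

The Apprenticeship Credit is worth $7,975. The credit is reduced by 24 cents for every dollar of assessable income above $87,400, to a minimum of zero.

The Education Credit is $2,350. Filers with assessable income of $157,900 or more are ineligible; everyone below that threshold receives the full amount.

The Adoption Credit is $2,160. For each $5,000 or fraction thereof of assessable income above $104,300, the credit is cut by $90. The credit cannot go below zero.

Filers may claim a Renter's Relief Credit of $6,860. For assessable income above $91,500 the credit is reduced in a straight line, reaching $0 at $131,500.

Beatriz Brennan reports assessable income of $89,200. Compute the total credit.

Apprenticeship Credit: 24% of the $1,800 excess over $87,400 is $432; credit = $7,975 − $432 = $7,543.
Education Credit: $89,200 is below the $157,900 cutoff, so the full $2,350 applies.
Adoption Credit: $89,200 is at or below the $104,300 threshold, so the full $2,160 applies.
Renter's Relief Credit: $89,200 is at or below the $91,500 threshold, so the full $6,860 applies.
Total: $7,543 + $2,350 + $2,160 + $6,860 = $18,913.

$18,913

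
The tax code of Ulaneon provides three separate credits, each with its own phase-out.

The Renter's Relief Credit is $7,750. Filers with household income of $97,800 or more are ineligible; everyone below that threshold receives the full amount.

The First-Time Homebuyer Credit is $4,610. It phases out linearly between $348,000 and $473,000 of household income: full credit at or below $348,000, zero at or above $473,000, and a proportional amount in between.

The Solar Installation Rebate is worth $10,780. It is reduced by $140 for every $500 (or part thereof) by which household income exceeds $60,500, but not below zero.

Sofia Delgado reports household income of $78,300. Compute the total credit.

Renter's Relief Credit: $78,300 is below the $97,800 cutoff, so the full $7,750 applies.
First-Time Homebuyer Credit: $78,300 is at or below the $348,000 threshold, so the full $4,610 applies.
Solar Installation Rebate: income exceeds $60,500 by $17,800, which is 36 full-or-partial $500 increments; reduction = 36 × $140 = $5,040, leaving $5,740.
Total: $7,750 + $4,610 + $5,740 = $18,100.

$18,100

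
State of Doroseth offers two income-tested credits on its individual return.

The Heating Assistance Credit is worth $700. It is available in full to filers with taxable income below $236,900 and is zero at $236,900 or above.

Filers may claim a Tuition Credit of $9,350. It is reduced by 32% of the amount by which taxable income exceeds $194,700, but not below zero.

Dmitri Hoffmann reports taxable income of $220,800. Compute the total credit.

Heating Assistance Credit: $220,800 is below the $236,900 cutoff, so the full $700 applies.
Tuition Credit: 32% of the $26,100 excess over $194,700 is $8,352; credit = $9,350 − $8,352 = $998.
Total: $700 + $998 = $1,698.

$1,698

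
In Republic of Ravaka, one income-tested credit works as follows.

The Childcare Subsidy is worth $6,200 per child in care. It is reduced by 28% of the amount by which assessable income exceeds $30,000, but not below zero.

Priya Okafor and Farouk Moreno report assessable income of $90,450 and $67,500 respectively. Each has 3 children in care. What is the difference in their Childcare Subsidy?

$6,426

Priya ($90,450): Childcare Subsidy: base = 3 × $6,200 = $18,600. 28% of the $60,450 excess over $30,000 is $16,926; credit = $18,600 − $16,926 = $1,674.
Farouk ($67,500): Childcare Subsidy: base = 3 × $6,200 = $18,600. 28% of the $37,500 excess over $30,000 is $10,500; credit = $18,600 − $10,500 = $8,100.
Difference: |$1,674 − $8,100| = $6,426.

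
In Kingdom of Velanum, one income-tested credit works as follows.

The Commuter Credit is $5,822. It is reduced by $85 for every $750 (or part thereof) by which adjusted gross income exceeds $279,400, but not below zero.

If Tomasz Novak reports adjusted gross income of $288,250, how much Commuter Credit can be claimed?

Commuter Credit: income exceeds $279,400 by $8,850, which is 12 full-or-partial $750 increments; reduction = 12 × $85 = $1,020, leaving $4,802.

$4,802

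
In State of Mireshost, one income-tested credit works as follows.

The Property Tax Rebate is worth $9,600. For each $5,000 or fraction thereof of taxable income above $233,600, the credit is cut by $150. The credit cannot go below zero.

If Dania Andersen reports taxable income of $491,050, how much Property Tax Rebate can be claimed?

$1,800

Property Tax Rebate: income exceeds $233,600 by $257,450, which is 52 full-or-partial $5,000 increments; reduction = 52 × $150 = $7,800, leaving $1,800.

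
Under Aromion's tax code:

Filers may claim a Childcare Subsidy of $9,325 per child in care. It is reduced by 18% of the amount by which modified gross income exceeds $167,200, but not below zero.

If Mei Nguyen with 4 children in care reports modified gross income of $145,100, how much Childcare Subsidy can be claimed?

Childcare Subsidy: base = 4 × $9,325 = $37,300. $145,100 is at or below the $167,200 threshold, so the full $37,300 applies.

$37,300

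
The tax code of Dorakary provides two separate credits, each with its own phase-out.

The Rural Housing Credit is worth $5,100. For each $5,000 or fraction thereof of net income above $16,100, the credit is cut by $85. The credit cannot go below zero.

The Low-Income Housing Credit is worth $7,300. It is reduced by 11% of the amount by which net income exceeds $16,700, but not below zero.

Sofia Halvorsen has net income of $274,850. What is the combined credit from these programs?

Rural Housing Credit: income exceeds $16,100 by $258,750, which is 52 full-or-partial $5,000 increments; reduction = 52 × $85 = $4,420, leaving $680.
Low-Income Housing Credit: 11% of the $258,150 excess over $16,700 is $28,396.50 ≥ base, so the credit is $0.
Total: $680 + $0 = $680.

$680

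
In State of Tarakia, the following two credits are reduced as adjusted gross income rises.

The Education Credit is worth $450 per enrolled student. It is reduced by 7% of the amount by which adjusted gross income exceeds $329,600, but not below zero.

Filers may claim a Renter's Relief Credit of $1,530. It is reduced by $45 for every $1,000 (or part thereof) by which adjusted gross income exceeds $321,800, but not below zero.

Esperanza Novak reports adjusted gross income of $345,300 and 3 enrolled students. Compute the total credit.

$701

Education Credit: base = 3 × $450 = $1,350. 7% of the $15,700 excess over $329,600 is $1,099; credit = $1,350 − $1,099 = $251.
Renter's Relief Credit: income exceeds $321,800 by $23,500, which is 24 full-or-partial $1,000 increments; reduction = 24 × $45 = $1,080, leaving $450.
Total: $251 + $450 = $701.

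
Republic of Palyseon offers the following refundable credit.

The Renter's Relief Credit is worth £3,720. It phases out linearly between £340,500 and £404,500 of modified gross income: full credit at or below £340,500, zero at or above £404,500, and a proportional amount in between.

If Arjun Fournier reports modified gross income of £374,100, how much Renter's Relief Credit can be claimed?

Renter's Relief Credit: £374,100 is £33,600 into a £64,000 phase-out range, leaving 30,400/64,000 of the credit: £3,720 × 30,400/64,000 = £1,767.

£1,767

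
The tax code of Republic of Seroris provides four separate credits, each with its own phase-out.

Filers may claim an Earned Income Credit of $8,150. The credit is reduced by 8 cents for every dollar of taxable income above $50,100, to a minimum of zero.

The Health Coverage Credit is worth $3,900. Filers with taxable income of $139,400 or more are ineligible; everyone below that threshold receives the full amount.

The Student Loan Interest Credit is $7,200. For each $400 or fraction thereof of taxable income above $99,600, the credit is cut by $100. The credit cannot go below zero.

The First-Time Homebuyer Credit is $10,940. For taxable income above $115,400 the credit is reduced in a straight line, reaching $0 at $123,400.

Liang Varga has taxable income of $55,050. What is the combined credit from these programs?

$29,794

Earned Income Credit: 8% of the $4,950 excess over $50,100 is $396; credit = $8,150 − $396 = $7,754.
Health Coverage Credit: $55,050 is below the $139,400 cutoff, so the full $3,900 applies.
Student Loan Interest Credit: $55,050 is at or below the $99,600 threshold, so the full $7,200 applies.
First-Time Homebuyer Credit: $55,050 is at or below the $115,400 threshold, so the full $10,940 applies.
Total: $7,754 + $3,900 + $7,200 + $10,940 = $29,794.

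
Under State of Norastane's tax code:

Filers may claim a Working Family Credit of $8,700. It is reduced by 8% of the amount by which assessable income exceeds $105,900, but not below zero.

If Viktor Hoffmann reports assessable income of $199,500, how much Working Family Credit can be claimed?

$1,212

Working Family Credit: 8% of the $93,600 excess over $105,900 is $7,488; credit = $8,700 − $7,488 = $1,212.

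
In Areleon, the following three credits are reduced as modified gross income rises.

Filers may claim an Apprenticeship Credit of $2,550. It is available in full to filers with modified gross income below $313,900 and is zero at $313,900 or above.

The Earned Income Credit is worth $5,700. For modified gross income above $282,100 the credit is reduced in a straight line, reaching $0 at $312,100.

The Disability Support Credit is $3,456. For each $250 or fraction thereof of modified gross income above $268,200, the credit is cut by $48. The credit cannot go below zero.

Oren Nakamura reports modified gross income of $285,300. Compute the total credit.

$7,786

Apprenticeship Credit: $285,300 is below the $313,900 cutoff, so the full $2,550 applies.
Earned Income Credit: $285,300 is $3,200 into a $30,000 phase-out range, leaving 26,800/30,000 of the credit: $5,700 × 26,800/30,000 = $5,092.
Disability Support Credit: income exceeds $268,200 by $17,100, which is 69 full-or-partial $250 increments; reduction = 69 × $48 = $3,312, leaving $144.
Total: $2,550 + $5,092 + $144 = $7,786.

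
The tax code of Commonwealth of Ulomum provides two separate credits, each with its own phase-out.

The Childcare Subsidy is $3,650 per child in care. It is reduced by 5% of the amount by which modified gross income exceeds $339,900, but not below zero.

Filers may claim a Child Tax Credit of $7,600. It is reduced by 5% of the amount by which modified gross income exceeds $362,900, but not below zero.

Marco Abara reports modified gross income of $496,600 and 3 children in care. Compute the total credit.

$4,030

Childcare Subsidy: base = 3 × $3,650 = $10,950. 5% of the $156,700 excess over $339,900 is $7,835; credit = $10,950 − $7,835 = $3,115.
Child Tax Credit: 5% of the $133,700 excess over $362,900 is $6,685; credit = $7,600 − $6,685 = $915.
Total: $3,115 + $915 = $4,030.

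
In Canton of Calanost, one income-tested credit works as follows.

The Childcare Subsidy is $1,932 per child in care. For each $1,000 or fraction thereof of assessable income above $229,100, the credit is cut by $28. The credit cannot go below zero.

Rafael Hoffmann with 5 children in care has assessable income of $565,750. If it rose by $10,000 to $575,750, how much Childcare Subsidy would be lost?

$224

At $565,750 — base = 5 × $1,932 = $9,660. income exceeds $229,100 by $336,650, which is 337 full-or-partial $1,000 increments; reduction = 337 × $28 = $9,436, leaving $224.
At $575,750 — base = 5 × $1,932 = $9,660. income exceeds $229,100 by $346,650 → 347 increments × $28 = $9,716 ≥ base, so the credit is $0.
Lost: $224 − $0 = $224.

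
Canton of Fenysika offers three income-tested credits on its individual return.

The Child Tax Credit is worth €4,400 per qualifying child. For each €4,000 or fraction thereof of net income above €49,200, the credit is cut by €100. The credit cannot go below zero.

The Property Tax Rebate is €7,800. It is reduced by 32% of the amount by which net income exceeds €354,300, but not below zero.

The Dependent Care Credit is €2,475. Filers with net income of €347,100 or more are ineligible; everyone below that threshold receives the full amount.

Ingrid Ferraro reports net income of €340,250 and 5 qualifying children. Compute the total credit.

€24,975

Child Tax Credit: base = 5 × €4,400 = €22,000. income exceeds €49,200 by €291,050, which is 73 full-or-partial €4,000 increments; reduction = 73 × €100 = €7,300, leaving €14,700.
Property Tax Rebate: €340,250 is at or below the €354,300 threshold, so the full €7,800 applies.
Dependent Care Credit: €340,250 is below the €347,100 cutoff, so the full €2,475 applies.
Total: €14,700 + €7,800 + €2,475 = €24,975.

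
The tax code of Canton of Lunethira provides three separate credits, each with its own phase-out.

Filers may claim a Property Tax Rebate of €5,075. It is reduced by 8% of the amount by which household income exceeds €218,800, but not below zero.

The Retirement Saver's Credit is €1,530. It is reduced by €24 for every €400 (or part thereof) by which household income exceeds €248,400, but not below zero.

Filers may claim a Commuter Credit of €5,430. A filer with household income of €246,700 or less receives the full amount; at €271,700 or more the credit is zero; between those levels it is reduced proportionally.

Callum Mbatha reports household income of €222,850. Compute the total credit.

Property Tax Rebate: 8% of the €4,050 excess over €218,800 is €324; credit = €5,075 − €324 = €4,751.
Retirement Saver's Credit: €222,850 is at or below the €248,400 threshold, so the full €1,530 applies.
Commuter Credit: €222,850 is at or below the €246,700 threshold, so the full €5,430 applies.
Total: €4,751 + €1,530 + €5,430 = €11,711.

€11,711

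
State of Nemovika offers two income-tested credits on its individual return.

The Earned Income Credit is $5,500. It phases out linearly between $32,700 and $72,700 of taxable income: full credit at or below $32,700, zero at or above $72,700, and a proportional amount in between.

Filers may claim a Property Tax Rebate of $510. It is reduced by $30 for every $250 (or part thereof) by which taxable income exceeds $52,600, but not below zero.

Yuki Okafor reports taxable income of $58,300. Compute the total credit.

Earned Income Credit: $58,300 is $25,600 into a $40,000 phase-out range, leaving 14,400/40,000 of the credit: $5,500 × 14,400/40,000 = $1,980.
Property Tax Rebate: income exceeds $52,600 by $5,700 → 23 increments × $30 = $690 ≥ base, so the credit is $0.
Total: $1,980 + $0 = $1,980.

$1,980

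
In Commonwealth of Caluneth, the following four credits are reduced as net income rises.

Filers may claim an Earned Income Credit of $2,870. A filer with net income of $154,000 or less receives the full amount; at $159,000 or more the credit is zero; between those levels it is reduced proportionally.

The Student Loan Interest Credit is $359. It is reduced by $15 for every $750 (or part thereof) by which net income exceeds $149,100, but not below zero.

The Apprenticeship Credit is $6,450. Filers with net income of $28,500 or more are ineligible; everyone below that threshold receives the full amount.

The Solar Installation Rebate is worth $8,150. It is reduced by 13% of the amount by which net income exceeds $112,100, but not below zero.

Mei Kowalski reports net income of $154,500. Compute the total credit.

Earned Income Credit: $154,500 is $500 into a $5,000 phase-out range, leaving 4,500/5,000 of the credit: $2,870 × 4,500/5,000 = $2,583.
Student Loan Interest Credit: income exceeds $149,100 by $5,400, which is 8 full-or-partial $750 increments; reduction = 8 × $15 = $120, leaving $239.
Apprenticeship Credit: $154,500 meets or exceeds the $28,500 cutoff, so the credit is $0.
Solar Installation Rebate: 13% of the $42,400 excess over $112,100 is $5,512; credit = $8,150 − $5,512 = $2,638.
Total: $2,583 + $239 + $0 + $2,638 = $5,460.

$5,460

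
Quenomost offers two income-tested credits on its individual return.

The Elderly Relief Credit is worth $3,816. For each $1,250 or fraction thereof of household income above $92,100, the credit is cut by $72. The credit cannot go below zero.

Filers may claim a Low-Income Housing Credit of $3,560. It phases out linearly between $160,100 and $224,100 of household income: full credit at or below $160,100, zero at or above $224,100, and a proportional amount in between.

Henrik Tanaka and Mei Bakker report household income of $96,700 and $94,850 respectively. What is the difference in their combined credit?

Henrik ($96,700): Elderly Relief Credit: income exceeds $92,100 by $4,600, which is 4 full-or-partial $1,250 increments; reduction = 4 × $72 = $288, leaving $3,528. Low-Income Housing Credit: $96,700 is at or below the $160,100 threshold, so the full $3,560 applies. total $3,528 + $3,560 = $7,088
Mei ($94,850): Elderly Relief Credit: income exceeds $92,100 by $2,750, which is 3 full-or-partial $1,250 increments; reduction = 3 × $72 = $216, leaving $3,600. Low-Income Housing Credit: $94,850 is at or below the $160,100 threshold, so the full $3,560 applies. total $3,600 + $3,560 = $7,160
Difference: |$7,088 − $7,160| = $72.

$72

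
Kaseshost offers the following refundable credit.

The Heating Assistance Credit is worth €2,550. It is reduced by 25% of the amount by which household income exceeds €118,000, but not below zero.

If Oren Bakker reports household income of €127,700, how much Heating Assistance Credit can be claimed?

Heating Assistance Credit: 25% of the €9,700 excess over €118,000 is €2,425; credit = €2,550 − €2,425 = €125.

€125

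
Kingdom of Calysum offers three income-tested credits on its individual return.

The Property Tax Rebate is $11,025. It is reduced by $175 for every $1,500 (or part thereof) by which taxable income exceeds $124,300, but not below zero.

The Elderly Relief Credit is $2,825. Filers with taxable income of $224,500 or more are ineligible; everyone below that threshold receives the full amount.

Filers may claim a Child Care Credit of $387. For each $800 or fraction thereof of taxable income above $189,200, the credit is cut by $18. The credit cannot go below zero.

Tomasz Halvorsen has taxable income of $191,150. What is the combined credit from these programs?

$6,308

Property Tax Rebate: income exceeds $124,300 by $66,850, which is 45 full-or-partial $1,500 increments; reduction = 45 × $175 = $7,875, leaving $3,150.
Elderly Relief Credit: $191,150 is below the $224,500 cutoff, so the full $2,825 applies.
Child Care Credit: income exceeds $189,200 by $1,950, which is 3 full-or-partial $800 increments; reduction = 3 × $18 = $54, leaving $333.
Total: $3,150 + $2,825 + $333 = $6,308.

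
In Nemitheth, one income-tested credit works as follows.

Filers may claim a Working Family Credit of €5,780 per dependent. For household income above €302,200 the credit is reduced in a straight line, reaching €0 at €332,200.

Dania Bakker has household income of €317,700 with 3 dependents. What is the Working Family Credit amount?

Working Family Credit: base = 3 × €5,780 = €17,340. €317,700 is €15,500 into a €30,000 phase-out range, leaving 14,500/30,000 of the credit: €17,340 × 14,500/30,000 = €8,381.

€8,381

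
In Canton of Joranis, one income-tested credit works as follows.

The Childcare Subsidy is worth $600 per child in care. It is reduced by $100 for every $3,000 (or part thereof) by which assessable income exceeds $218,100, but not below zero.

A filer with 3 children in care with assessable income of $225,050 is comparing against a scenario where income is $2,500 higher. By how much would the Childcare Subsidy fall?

$100

At $225,050 — base = 3 × $600 = $1,800. income exceeds $218,100 by $6,950, which is 3 full-or-partial $3,000 increments; reduction = 3 × $100 = $300, leaving $1,500.
At $227,550 — base = 3 × $600 = $1,800. income exceeds $218,100 by $9,450, which is 4 full-or-partial $3,000 increments; reduction = 4 × $100 = $400, leaving $1,400.
Lost: $1,500 − $1,400 = $100.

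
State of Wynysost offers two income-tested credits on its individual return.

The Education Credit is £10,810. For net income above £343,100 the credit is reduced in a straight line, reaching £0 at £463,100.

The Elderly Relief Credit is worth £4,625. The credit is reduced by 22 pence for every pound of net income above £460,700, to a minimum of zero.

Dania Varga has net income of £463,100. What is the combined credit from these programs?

Education Credit: £463,100 is at or above £463,100, so the credit is £0.
Elderly Relief Credit: 22% of the £2,400 excess over £460,700 is £528; credit = £4,625 − £528 = £4,097.
Total: £0 + £4,097 = £4,097.

£4,097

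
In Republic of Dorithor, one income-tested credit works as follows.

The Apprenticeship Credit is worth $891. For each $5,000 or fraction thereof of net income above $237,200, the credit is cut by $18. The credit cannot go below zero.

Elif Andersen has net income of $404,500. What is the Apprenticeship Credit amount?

Apprenticeship Credit: income exceeds $237,200 by $167,300, which is 34 full-or-partial $5,000 increments; reduction = 34 × $18 = $612, leaving $279.

$279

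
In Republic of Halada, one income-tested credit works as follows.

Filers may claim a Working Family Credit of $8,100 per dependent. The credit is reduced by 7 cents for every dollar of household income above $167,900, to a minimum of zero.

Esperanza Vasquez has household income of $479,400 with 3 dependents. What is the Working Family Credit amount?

$2,495

Working Family Credit: base = 3 × $8,100 = $24,300. 7% of the $311,500 excess over $167,900 is $21,805; credit = $24,300 − $21,805 = $2,495.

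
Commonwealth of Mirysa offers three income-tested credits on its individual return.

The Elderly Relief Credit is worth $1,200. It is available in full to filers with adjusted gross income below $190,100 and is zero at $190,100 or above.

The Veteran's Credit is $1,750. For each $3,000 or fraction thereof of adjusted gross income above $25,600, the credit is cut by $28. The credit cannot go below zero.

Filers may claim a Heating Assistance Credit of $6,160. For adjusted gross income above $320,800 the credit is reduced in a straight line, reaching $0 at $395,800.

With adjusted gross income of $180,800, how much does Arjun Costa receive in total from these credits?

$7,654

Elderly Relief Credit: $180,800 is below the $190,100 cutoff, so the full $1,200 applies.
Veteran's Credit: income exceeds $25,600 by $155,200, which is 52 full-or-partial $3,000 increments; reduction = 52 × $28 = $1,456, leaving $294.
Heating Assistance Credit: $180,800 is at or below the $320,800 threshold, so the full $6,160 applies.
Total: $1,200 + $294 + $6,160 = $7,654.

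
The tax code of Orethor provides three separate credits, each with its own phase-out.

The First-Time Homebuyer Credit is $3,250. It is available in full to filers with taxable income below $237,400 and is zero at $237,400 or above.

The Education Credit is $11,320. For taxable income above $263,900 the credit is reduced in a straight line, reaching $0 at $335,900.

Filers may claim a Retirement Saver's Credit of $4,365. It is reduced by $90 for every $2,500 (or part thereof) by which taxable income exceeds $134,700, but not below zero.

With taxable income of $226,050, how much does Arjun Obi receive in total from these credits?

First-Time Homebuyer Credit: $226,050 is below the $237,400 cutoff, so the full $3,250 applies.
Education Credit: $226,050 is at or below the $263,900 threshold, so the full $11,320 applies.
Retirement Saver's Credit: income exceeds $134,700 by $91,350, which is 37 full-or-partial $2,500 increments; reduction = 37 × $90 = $3,330, leaving $1,035.
Total: $3,250 + $11,320 + $1,035 = $15,605.

$15,605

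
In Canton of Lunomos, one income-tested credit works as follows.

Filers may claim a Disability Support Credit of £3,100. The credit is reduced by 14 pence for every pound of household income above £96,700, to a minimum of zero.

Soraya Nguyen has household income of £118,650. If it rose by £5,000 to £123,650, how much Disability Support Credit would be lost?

At £118,650 — 14% of the £21,950 excess over £96,700 is £3,073; credit = £3,100 − £3,073 = £27.
At £123,650 — 14% of the £26,950 excess over £96,700 is £3,773 ≥ base, so the credit is £0.
Lost: £27 − £0 = £27.

£27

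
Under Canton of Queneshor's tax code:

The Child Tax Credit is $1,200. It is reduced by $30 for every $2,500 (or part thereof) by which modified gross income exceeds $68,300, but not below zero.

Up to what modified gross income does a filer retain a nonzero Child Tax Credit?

After 39 increments the reduction is 39 × $30 = $1,170, leaving $30; one more increment wipes it out. Increment 39 ends at excess 39 × $2,500 = $97,500, so the highest qualifying income is $68,300 + $97,500 = $165,800.

$165,800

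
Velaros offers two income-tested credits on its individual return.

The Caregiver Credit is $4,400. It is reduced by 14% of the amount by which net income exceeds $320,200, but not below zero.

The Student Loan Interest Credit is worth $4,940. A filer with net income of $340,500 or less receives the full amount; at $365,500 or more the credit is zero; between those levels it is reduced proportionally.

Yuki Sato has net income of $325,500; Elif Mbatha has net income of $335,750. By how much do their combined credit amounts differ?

$1,435

Yuki ($325,500): Caregiver Credit: 14% of the $5,300 excess over $320,200 is $742; credit = $4,400 − $742 = $3,658. Student Loan Interest Credit: $325,500 is at or below the $340,500 threshold, so the full $4,940 applies. total $3,658 + $4,940 = $8,598
Elif ($335,750): Caregiver Credit: 14% of the $15,550 excess over $320,200 is $2,177; credit = $4,400 − $2,177 = $2,223. Student Loan Interest Credit: $335,750 is at or below the $340,500 threshold, so the full $4,940 applies. total $2,223 + $4,940 = $7,163
Difference: |$8,598 − $7,163| = $1,435.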